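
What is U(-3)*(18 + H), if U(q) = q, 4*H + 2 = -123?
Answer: 159/4 ≈ 39.750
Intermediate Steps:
H = -125/4 (H = -1/2 + (1/4)*(-123) = -1/2 - 123/4 = -125/4 ≈ -31.250)
U(-3)*(18 + H) = -3*(18 - 125/4) = -3*(-53/4) = 159/4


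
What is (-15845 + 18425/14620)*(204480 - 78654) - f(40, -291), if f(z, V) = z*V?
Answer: -2914559510055/1462 ≈ -1.9935e+9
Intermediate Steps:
f(z, V) = V*z
(-15845 + 18425/14620)*(204480 - 78654) - f(40, -291) = (-15845 + 18425/14620)*(204480 - 78654) - (-291)*40 = (-15845 + 18425*(1/14620))*125826 - 1*(-11640) = (-15845 + 3685/2924)*125826 + 11640 = -46327095/2924*125826 + 11640 = -2914576527735/1462 + 11640 = -2914559510055/1462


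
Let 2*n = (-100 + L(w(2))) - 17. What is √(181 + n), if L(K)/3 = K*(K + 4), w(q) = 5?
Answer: √190 ≈ 13.784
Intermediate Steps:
L(K) = 3*K*(4 + K) (L(K) = 3*(K*(K + 4)) = 3*(K*(4 + K)) = 3*K*(4 + K))
n = 9 (n = ((-100 + 3*5*(4 + 5)) - 17)/2 = ((-100 + 3*5*9) - 17)/2 = ((-100 + 135) - 17)/2 = (35 - 17)/2 = (½)*18 = 9)
√(181 + n) = √(181 + 9) = √190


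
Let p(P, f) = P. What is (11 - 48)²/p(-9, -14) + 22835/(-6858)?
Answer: -1066013/6858 ≈ -155.44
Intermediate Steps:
(11 - 48)²/p(-9, -14) + 22835/(-6858) = (11 - 48)²/(-9) + 22835/(-6858) = (-37)²*(-⅑) + 22835*(-1/6858) = 1369*(-⅑) - 22835/6858 = -1369/9 - 22835/6858 = -1066013/6858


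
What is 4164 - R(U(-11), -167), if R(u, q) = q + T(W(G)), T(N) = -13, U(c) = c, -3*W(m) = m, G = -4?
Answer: 4344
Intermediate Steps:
W(m) = -m/3
R(u, q) = -13 + q (R(u, q) = q - 13 = -13 + q)
4164 - R(U(-11), -167) = 4164 - (-13 - 167) = 4164 - 1*(-180) = 4164 + 180 = 4344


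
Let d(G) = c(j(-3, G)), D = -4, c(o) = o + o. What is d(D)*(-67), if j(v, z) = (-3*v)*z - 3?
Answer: 5226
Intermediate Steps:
j(v, z) = -3 - 3*v*z (j(v, z) = -3*v*z - 3 = -3 - 3*v*z)
c(o) = 2*o
d(G) = -6 + 18*G (d(G) = 2*(-3 - 3*(-3)*G) = 2*(-3 + 9*G) = -6 + 18*G)
d(D)*(-67) = (-6 + 18*(-4))*(-67) = (-6 - 72)*(-67) = -78*(-67) = 5226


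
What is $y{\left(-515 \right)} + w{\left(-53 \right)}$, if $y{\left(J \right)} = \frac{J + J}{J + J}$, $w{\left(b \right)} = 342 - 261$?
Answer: $82$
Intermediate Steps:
$w{\left(b \right)} = 81$ ($w{\left(b \right)} = 342 - 261 = 81$)
$y{\left(J \right)} = 1$ ($y{\left(J \right)} = \frac{2 J}{2 J} = 2 J \frac{1}{2 J} = 1$)
$y{\left(-515 \right)} + w{\left(-53 \right)} = 1 + 81 = 82$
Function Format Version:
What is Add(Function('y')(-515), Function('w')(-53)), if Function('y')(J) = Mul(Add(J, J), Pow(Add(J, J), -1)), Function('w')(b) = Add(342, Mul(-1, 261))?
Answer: 82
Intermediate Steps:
Function('w')(b) = 81 (Function('w')(b) = Add(342, -261) = 81)
Function('y')(J) = 1 (Function('y')(J) = Mul(Mul(2, J), Pow(Mul(2, J), -1)) = Mul(Mul(2, J), Mul(Rational(1, 2), Pow(J, -1))) = 1)
Add(Function('y')(-515), Function('w')(-53)) = Add(1, 81) = 82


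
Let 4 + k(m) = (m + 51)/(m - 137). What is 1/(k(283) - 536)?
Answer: -73/39253 ≈ -0.0018597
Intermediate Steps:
k(m) = -4 + (51 + m)/(-137 + m) (k(m) = -4 + (m + 51)/(m - 137) = -4 + (51 + m)/(-137 + m))
1/(k(283) - 536) = 1/((599 - 3*283)/(-137 + 283) - 536) = 1/((599 - 849)/146 - 536) = 1/((1/146)*(-250) - 536) = 1/(-125/73 - 536) = 1/(-39253/73) = -73/39253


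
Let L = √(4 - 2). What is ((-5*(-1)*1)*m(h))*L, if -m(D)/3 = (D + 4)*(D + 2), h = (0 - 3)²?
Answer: -2145*√2 ≈ -3033.5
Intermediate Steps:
L = √2 ≈ 1.4142
h = 9 (h = (-3)² = 9)
m(D) = -3*(2 + D)*(4 + D) (m(D) = -3*(D + 4)*(D + 2) = -3*(4 + D)*(2 + D) = -3*(2 + D)*(4 + D))
((-5*(-1)*1)*m(h))*L = ((-5*(-1)*1)*(-24 - 18*9 - 3*9²))*√2 = ((5*1)*(-24 - 162 - 3*81))*√2 = (5*(-24 - 162 - 243))*√2 = (5*(-429))*√2 = -2145*√2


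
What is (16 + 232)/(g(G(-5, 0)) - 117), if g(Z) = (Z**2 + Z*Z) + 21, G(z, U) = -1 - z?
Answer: -31/8 ≈ -3.8750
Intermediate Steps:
g(Z) = 21 + 2*Z**2 (g(Z) = (Z**2 + Z**2) + 21 = 2*Z**2 + 21 = 21 + 2*Z**2)
(16 + 232)/(g(G(-5, 0)) - 117) = (16 + 232)/((21 + 2*(-1 - 1*(-5))**2) - 117) = 248/((21 + 2*(-1 + 5)**2) - 117) = 248/((21 + 2*4**2) - 117) = 248/((21 + 2*16) - 117) = 248/((21 + 32) - 117) = 248/(53 - 117) = 248/(-64) = 248*(-1/64) = -31/8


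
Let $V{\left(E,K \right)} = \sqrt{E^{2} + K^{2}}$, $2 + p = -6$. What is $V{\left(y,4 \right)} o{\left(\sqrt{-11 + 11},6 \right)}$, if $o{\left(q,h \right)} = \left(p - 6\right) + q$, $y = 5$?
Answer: $- 14 \sqrt{41} \approx -89.644$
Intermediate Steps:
$p = -8$ ($p = -2 - 6 = -8$)
$o{\left(q,h \right)} = -14 + q$ ($o{\left(q,h \right)} = \left(-8 - 6\right) + q = -14 + q$)
$V{\left(y,4 \right)} o{\left(\sqrt{-11 + 11},6 \right)} = \sqrt{5^{2} + 4^{2}} \left(-14 + \sqrt{-11 + 11}\right) = \sqrt{25 + 16} \left(-14 + \sqrt{0}\right) = \sqrt{41} \left(-14 + 0\right) = \sqrt{41} \left(-14\right) = - 14 \sqrt{41}$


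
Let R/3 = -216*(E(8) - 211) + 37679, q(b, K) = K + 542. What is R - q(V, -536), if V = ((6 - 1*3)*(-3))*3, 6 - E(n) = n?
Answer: 251055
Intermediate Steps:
E(n) = 6 - n
V = -27 (V = ((6 - 3)*(-3))*3 = (3*(-3))*3 = -9*3 = -27)
q(b, K) = 542 + K
R = 251061 (R = 3*(-216*((6 - 1*8) - 211) + 37679) = 3*(-216*((6 - 8) - 211) + 37679) = 3*(-216*(-2 - 211) + 37679) = 3*(-216*(-213) + 37679) = 3*(46008 + 37679) = 3*83687 = 251061)
R - q(V, -536) = 251061 - (542 - 536) = 251061 - 1*6 = 251061 - 6 = 251055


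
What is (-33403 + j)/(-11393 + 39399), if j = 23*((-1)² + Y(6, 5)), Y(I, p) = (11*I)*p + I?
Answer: -1166/1273 ≈ -0.91595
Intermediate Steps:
Y(I, p) = I + 11*I*p (Y(I, p) = 11*I*p + I = I + 11*I*p)
j = 7751 (j = 23*((-1)² + 6*(1 + 11*5)) = 23*(1 + 6*(1 + 55)) = 23*(1 + 6*56) = 23*(1 + 336) = 23*337 = 7751)
(-33403 + j)/(-11393 + 39399) = (-33403 + 7751)/(-11393 + 39399) = -25652/28006 = -25652*1/28006 = -1166/1273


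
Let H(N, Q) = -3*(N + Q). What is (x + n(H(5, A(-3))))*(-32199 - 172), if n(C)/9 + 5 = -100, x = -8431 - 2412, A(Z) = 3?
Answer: 381589348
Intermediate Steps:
H(N, Q) = -3*N - 3*Q
x = -10843
n(C) = -945 (n(C) = -45 + 9*(-100) = -45 - 900 = -945)
(x + n(H(5, A(-3))))*(-32199 - 172) = (-10843 - 945)*(-32199 - 172) = -11788*(-32371) = 381589348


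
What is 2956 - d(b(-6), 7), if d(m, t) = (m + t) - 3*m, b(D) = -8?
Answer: 2933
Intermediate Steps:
d(m, t) = t - 2*m
2956 - d(b(-6), 7) = 2956 - (7 - 2*(-8)) = 2956 - (7 + 16) = 2956 - 1*23 = 2956 - 23 = 2933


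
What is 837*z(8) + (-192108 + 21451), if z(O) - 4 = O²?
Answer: -113741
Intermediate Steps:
z(O) = 4 + O²
837*z(8) + (-192108 + 21451) = 837*(4 + 8²) + (-192108 + 21451) = 837*(4 + 64) - 170657 = 837*68 - 170657 = 56916 - 170657 = -113741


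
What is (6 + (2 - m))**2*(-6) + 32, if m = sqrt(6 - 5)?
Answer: -262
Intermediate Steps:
m = 1 (m = sqrt(1) = 1)
(6 + (2 - m))**2*(-6) + 32 = (6 + (2 - 1*1))**2*(-6) + 32 = (6 + (2 - 1))**2*(-6) + 32 = (6 + 1)**2*(-6) + 32 = 7**2*(-6) + 32 = 49*(-6) + 32 = -294 + 32 = -262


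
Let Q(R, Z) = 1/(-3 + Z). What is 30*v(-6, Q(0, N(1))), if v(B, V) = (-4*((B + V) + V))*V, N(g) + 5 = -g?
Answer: -2240/27 ≈ -82.963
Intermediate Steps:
N(g) = -5 - g
v(B, V) = V*(-8*V - 4*B) (v(B, V) = (-4*(B + 2*V))*V = (-8*V - 4*B)*V = V*(-8*V - 4*B))
30*v(-6, Q(0, N(1))) = 30*(-4*(-6 + 2/(-3 + (-5 - 1*1)))/(-3 + (-5 - 1*1))) = 30*(-4*(-6 + 2/(-3 + (-5 - 1)))/(-3 + (-5 - 1))) = 30*(-4*(-6 + 2/(-3 - 6))/(-3 - 6)) = 30*(-4*(-6 + 2/(-9))/(-9)) = 30*(-4*(-⅑)*(-6 + 2*(-⅑))) = 30*(-4*(-⅑)*(-6 - 2/9)) = 30*(-4*(-⅑)*(-56/9)) = 30*(-224/81) = -2240/27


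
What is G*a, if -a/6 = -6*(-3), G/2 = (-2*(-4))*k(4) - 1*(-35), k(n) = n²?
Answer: -35208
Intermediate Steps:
G = 326 (G = 2*(-2*(-4)*4² - 1*(-35)) = 2*(8*16 + 35) = 2*(128 + 35) = 2*163 = 326)
a = -108 (a = -(-36)*(-3) = -6*18 = -108)
G*a = 326*(-108) = -35208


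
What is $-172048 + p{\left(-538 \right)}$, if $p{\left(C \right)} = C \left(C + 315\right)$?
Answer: $-52074$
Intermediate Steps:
$p{\left(C \right)} = C \left(315 + C\right)$
$-172048 + p{\left(-538 \right)} = -172048 - 538 \left(315 - 538\right) = -172048 - -119974 = -172048 + 119974 = -52074$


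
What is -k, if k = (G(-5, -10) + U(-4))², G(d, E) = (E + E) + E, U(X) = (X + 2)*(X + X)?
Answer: -196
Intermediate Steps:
U(X) = 2*X*(2 + X) (U(X) = (2 + X)*(2*X) = 2*X*(2 + X))
G(d, E) = 3*E (G(d, E) = 2*E + E = 3*E)
k = 196 (k = (3*(-10) + 2*(-4)*(2 - 4))² = (-30 + 2*(-4)*(-2))² = (-30 + 16)² = (-14)² = 196)
-k = -1*196 = -196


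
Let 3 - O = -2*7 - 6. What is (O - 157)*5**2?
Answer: -3350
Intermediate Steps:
O = 23 (O = 3 - (-2*7 - 6) = 3 - (-14 - 6) = 3 - 1*(-20) = 3 + 20 = 23)
(O - 157)*5**2 = (23 - 157)*5**2 = -134*25 = -3350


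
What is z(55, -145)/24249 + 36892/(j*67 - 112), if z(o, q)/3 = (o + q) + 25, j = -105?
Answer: -298662591/57769201 ≈ -5.1699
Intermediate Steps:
z(o, q) = 75 + 3*o + 3*q (z(o, q) = 3*((o + q) + 25) = 3*(25 + o + q) = 75 + 3*o + 3*q)
z(55, -145)/24249 + 36892/(j*67 - 112) = (75 + 3*55 + 3*(-145))/24249 + 36892/(-105*67 - 112) = (75 + 165 - 435)*(1/24249) + 36892/(-7035 - 112) = -195*1/24249 + 36892/(-7147) = -65/8083 + 36892*(-1/7147) = -65/8083 - 36892/7147 = -298662591/57769201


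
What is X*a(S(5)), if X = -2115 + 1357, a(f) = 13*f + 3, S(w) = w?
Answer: -51544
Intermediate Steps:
a(f) = 3 + 13*f
X = -758
X*a(S(5)) = -758*(3 + 13*5) = -758*(3 + 65) = -758*68 = -51544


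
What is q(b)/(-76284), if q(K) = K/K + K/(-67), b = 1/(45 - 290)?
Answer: -456/34783385 ≈ -1.3110e-5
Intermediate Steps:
b = -1/245 (b = 1/(-245) = -1/245 ≈ -0.0040816)
q(K) = 1 - K/67 (q(K) = 1 + K*(-1/67) = 1 - K/67)
q(b)/(-76284) = (1 - 1/67*(-1/245))/(-76284) = (1 + 1/16415)*(-1/76284) = (16416/16415)*(-1/76284) = -456/34783385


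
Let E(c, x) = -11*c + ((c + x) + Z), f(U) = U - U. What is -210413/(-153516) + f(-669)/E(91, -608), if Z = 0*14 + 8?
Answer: 210413/153516 ≈ 1.3706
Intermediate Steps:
f(U) = 0
Z = 8 (Z = 0 + 8 = 8)
E(c, x) = 8 + x - 10*c (E(c, x) = -11*c + ((c + x) + 8) = -11*c + (8 + c + x) = 8 + x - 10*c)
-210413/(-153516) + f(-669)/E(91, -608) = -210413/(-153516) + 0/(8 - 608 - 10*91) = -210413*(-1/153516) + 0/(8 - 608 - 910) = 210413/153516 + 0/(-1510) = 210413/153516 + 0*(-1/1510) = 210413/153516 + 0 = 210413/153516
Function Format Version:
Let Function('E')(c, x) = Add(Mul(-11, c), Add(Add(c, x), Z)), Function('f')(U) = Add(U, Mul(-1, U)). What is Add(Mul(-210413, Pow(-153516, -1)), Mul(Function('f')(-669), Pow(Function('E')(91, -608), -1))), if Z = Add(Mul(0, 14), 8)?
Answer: Rational(210413, 153516) ≈ 1.3706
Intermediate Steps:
Function('f')(U) = 0
Z = 8 (Z = Add(0, 8) = 8)
Function('E')(c, x) = Add(8, x, Mul(-10, c)) (Function('E')(c, x) = Add(Mul(-11, c), Add(Add(c, x), 8)) = Add(Mul(-11, c), Add(8, c, x)) = Add(8, x, Mul(-10, c)))
Add(Mul(-210413, Pow(-153516, -1)), Mul(Function('f')(-669), Pow(Function('E')(91, -608), -1))) = Add(Mul(-210413, Pow(-153516, -1)), Mul(0, Pow(Add(8, -608, Mul(-10, 91)), -1))) = Add(Mul(-210413, Rational(-1, 153516)), Mul(0, Pow(Add(8, -608, -910), -1))) = Add(Rational(210413, 153516), Mul(0, Pow(-1510, -1))) = Add(Rational(210413, 153516), Mul(0, Rational(-1, 1510))) = Add(Rational(210413, 153516), 0) = Rational(210413, 153516)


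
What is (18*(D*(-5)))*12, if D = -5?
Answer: 5400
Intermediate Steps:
(18*(D*(-5)))*12 = (18*(-5*(-5)))*12 = (18*25)*12 = 450*12 = 5400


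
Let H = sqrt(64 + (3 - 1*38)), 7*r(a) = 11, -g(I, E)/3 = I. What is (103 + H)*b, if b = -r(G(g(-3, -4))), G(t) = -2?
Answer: -1133/7 - 11*sqrt(29)/7 ≈ -170.32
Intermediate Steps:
g(I, E) = -3*I
r(a) = 11/7 (r(a) = (1/7)*11 = 11/7)
H = sqrt(29) (H = sqrt(64 + (3 - 38)) = sqrt(64 - 35) = sqrt(29) ≈ 5.3852)
b = -11/7 (b = -1*11/7 = -11/7 ≈ -1.5714)
(103 + H)*b = (103 + sqrt(29))*(-11/7) = -1133/7 - 11*sqrt(29)/7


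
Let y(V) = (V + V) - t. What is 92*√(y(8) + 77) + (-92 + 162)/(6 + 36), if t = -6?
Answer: 5/3 + 276*√11 ≈ 917.05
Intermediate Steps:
y(V) = 6 + 2*V (y(V) = (V + V) - 1*(-6) = 2*V + 6 = 6 + 2*V)
92*√(y(8) + 77) + (-92 + 162)/(6 + 36) = 92*√((6 + 2*8) + 77) + (-92 + 162)/(6 + 36) = 92*√((6 + 16) + 77) + 70/42 = 92*√(22 + 77) + 70*(1/42) = 92*√99 + 5/3 = 92*(3*√11) + 5/3 = 276*√11 + 5/3 = 5/3 + 276*√11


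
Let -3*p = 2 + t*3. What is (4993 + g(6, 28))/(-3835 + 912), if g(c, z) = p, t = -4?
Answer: -14989/8769 ≈ -1.7093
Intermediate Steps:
p = 10/3 (p = -(2 - 4*3)/3 = -(2 - 12)/3 = -⅓*(-10) = 10/3 ≈ 3.3333)
g(c, z) = 10/3
(4993 + g(6, 28))/(-3835 + 912) = (4993 + 10/3)/(-3835 + 912) = (14989/3)/(-2923) = (14989/3)*(-1/2923) = -14989/8769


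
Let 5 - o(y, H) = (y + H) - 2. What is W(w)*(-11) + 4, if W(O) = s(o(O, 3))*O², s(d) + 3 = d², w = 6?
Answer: -392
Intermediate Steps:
o(y, H) = 7 - H - y (o(y, H) = 5 - ((y + H) - 2) = 5 - ((H + y) - 2) = 5 - (-2 + H + y) = 5 + (2 - H - y) = 7 - H - y)
s(d) = -3 + d²
W(O) = O²*(-3 + (4 - O)²) (W(O) = (-3 + (7 - 1*3 - O)²)*O² = (-3 + (7 - 3 - O)²)*O² = (-3 + (4 - O)²)*O² = O²*(-3 + (4 - O)²))
W(w)*(-11) + 4 = (6²*(-3 + (-4 + 6)²))*(-11) + 4 = (36*(-3 + 2²))*(-11) + 4 = (36*(-3 + 4))*(-11) + 4 = (36*1)*(-11) + 4 = 36*(-11) + 4 = -396 + 4 = -392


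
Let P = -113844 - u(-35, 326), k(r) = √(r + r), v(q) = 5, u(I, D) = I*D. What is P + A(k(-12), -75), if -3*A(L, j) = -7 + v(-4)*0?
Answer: -307295/3 ≈ -1.0243e+5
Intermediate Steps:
u(I, D) = D*I
k(r) = √2*√r (k(r) = √(2*r) = √2*√r)
A(L, j) = 7/3 (A(L, j) = -(-7 + 5*0)/3 = -(-7 + 0)/3 = -⅓*(-7) = 7/3)
P = -102434 (P = -113844 - 326*(-35) = -113844 - 1*(-11410) = -113844 + 11410 = -102434)
P + A(k(-12), -75) = -102434 + 7/3 = -307295/3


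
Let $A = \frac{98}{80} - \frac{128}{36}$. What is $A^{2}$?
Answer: $\frac{703921}{129600} \approx 5.4315$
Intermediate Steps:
$A = - \frac{839}{360}$ ($A = 98 \cdot \frac{1}{80} - \frac{32}{9} = \frac{49}{40} - \frac{32}{9} = - \frac{839}{360} \approx -2.3306$)
$A^{2} = \left(- \frac{839}{360}\right)^{2} = \frac{703921}{129600}$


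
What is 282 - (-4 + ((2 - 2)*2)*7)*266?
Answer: 1346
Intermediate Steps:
282 - (-4 + ((2 - 2)*2)*7)*266 = 282 - (-4 + (0*2)*7)*266 = 282 - (-4 + 0*7)*266 = 282 - (-4 + 0)*266 = 282 - 1*(-4)*266 = 282 + 4*266 = 282 + 1064 = 1346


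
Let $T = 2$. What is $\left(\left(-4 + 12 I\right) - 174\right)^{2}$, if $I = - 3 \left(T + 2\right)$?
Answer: $103684$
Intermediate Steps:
$I = -12$ ($I = - 3 \left(2 + 2\right) = \left(-3\right) 4 = -12$)
$\left(\left(-4 + 12 I\right) - 174\right)^{2} = \left(\left(-4 + 12 \left(-12\right)\right) - 174\right)^{2} = \left(\left(-4 - 144\right) - 174\right)^{2} = \left(-148 - 174\right)^{2} = \left(-322\right)^{2} = 103684$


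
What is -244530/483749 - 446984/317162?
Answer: -146891843438/76713400169 ≈ -1.9148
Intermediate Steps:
-244530/483749 - 446984/317162 = -244530*1/483749 - 446984*1/317162 = -244530/483749 - 223492/158581 = -146891843438/76713400169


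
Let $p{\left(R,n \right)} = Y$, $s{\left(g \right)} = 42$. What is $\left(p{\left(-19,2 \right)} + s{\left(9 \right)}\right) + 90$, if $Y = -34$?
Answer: $98$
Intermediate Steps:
$p{\left(R,n \right)} = -34$
$\left(p{\left(-19,2 \right)} + s{\left(9 \right)}\right) + 90 = \left(-34 + 42\right) + 90 = 8 + 90 = 98$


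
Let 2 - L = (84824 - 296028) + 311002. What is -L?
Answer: 99796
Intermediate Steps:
L = -99796 (L = 2 - ((84824 - 296028) + 311002) = 2 - (-211204 + 311002) = 2 - 1*99798 = 2 - 99798 = -99796)
-L = -1*(-99796) = 99796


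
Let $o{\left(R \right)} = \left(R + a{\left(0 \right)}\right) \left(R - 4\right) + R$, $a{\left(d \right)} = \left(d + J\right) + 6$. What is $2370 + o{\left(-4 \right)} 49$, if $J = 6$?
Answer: $-962$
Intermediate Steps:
$a{\left(d \right)} = 12 + d$ ($a{\left(d \right)} = \left(d + 6\right) + 6 = \left(6 + d\right) + 6 = 12 + d$)
$o{\left(R \right)} = R + \left(-4 + R\right) \left(12 + R\right)$ ($o{\left(R \right)} = \left(R + \left(12 + 0\right)\right) \left(R - 4\right) + R = \left(R + 12\right) \left(-4 + R\right) + R = \left(12 + R\right) \left(-4 + R\right) + R = \left(-4 + R\right) \left(12 + R\right) + R = R + \left(-4 + R\right) \left(12 + R\right)$)
$2370 + o{\left(-4 \right)} 49 = 2370 + \left(-48 + \left(-4\right)^{2} + 9 \left(-4\right)\right) 49 = 2370 + \left(-48 + 16 - 36\right) 49 = 2370 - 3332 = -962$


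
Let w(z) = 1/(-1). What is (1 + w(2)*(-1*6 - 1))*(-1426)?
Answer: -11408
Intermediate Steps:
w(z) = -1
(1 + w(2)*(-1*6 - 1))*(-1426) = (1 - (-1*6 - 1))*(-1426) = (1 - (-6 - 1))*(-1426) = (1 - 1*(-7))*(-1426) = (1 + 7)*(-1426) = 8*(-1426) = -11408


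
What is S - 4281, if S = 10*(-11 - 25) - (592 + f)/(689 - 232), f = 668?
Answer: -2122197/457 ≈ -4643.8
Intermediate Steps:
S = -165780/457 (S = 10*(-11 - 25) - (592 + 668)/(689 - 232) = 10*(-36) - 1260/457 = -360 - 1260/457 = -165780/457 ≈ -362.76)
S - 4281 = -165780/457 - 4281 = -2122197/457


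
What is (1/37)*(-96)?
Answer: -96/37 ≈ -2.5946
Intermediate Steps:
(1/37)*(-96) = -96/37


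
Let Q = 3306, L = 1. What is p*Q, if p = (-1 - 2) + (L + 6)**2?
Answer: 152076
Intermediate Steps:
p = 46 (p = (-1 - 2) + (1 + 6)**2 = -3 + 7**2 = -3 + 49 = 46)
p*Q = 46*3306 = 152076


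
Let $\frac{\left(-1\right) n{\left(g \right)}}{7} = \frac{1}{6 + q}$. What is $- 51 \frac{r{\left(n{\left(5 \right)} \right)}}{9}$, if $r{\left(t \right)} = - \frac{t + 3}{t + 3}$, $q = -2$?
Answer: $\frac{17}{3} \approx 5.6667$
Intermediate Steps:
$n{\left(g \right)} = - \frac{7}{4}$ ($n{\left(g \right)} = - \frac{7}{6 - 2} = - \frac{7}{4}$)
$r{\left(t \right)} = -1$ ($r{\left(t \right)} = - \frac{3 + t}{3 + t} = \left(-1\right) 1 = -1$)
$- 51 \frac{r{\left(n{\left(5 \right)} \right)}}{9} = - 51 \left(- \frac{1}{9}\right) = - 51 \left(\left(-1\right) \frac{1}{9}\right) = \left(-51\right) \left(- \frac{1}{9}\right) = \frac{17}{3}$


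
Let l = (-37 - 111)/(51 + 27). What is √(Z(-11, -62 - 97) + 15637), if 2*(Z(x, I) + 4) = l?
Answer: 5*√951054/39 ≈ 125.03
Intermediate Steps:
l = -74/39 (l = -148/78 = -148*1/78 = -74/39 ≈ -1.8974)
Z(x, I) = -193/39 (Z(x, I) = -4 + (½)*(-74/39) = -4 - 37/39 = -193/39)
√(Z(-11, -62 - 97) + 15637) = √(-193/39 + 15637) = √(609650/39) = 5*√951054/39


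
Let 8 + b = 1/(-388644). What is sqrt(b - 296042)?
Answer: I*sqrt(11179155798545361)/194322 ≈ 544.1*I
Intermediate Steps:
b = -3109153/388644 (b = -8 + 1/(-388644) = -8 - 1/388644 = -3109153/388644 ≈ -8.0000)
sqrt(b - 296042) = sqrt(-3109153/388644 - 296042) = sqrt(-115058056201/388644) = I*sqrt(11179155798545361)/194322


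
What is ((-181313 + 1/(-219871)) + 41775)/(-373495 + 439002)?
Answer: -30680359599/14403089597 ≈ -2.1301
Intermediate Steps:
((-181313 + 1/(-219871)) + 41775)/(-373495 + 439002) = ((-181313 - 1/219871) + 41775)/65507 = (-39865470624/219871 + 41775)*(1/65507) = -30680359599/219871*1/65507 = -30680359599/14403089597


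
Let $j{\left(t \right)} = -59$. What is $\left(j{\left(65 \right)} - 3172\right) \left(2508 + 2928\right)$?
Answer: $-17563716$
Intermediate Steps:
$\left(j{\left(65 \right)} - 3172\right) \left(2508 + 2928\right) = \left(-59 - 3172\right) \left(2508 + 2928\right) = \left(-59 - 3172\right) 5436 = \left(-3231\right) 5436 = -17563716$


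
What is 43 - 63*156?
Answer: -9785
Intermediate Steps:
43 - 63*156 = 43 - 9828 = -9785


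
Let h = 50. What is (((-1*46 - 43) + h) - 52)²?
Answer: 8281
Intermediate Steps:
(((-1*46 - 43) + h) - 52)² = (((-1*46 - 43) + 50) - 52)² = (((-46 - 43) + 50) - 52)² = ((-89 + 50) - 52)² = (-39 - 52)² = (-91)² = 8281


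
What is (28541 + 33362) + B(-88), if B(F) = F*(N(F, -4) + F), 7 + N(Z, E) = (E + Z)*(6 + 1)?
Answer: 126935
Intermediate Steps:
N(Z, E) = -7 + 7*E + 7*Z (N(Z, E) = -7 + (E + Z)*(6 + 1) = -7 + (E + Z)*7 = -7 + (7*E + 7*Z) = -7 + 7*E + 7*Z)
B(F) = F*(-35 + 8*F) (B(F) = F*((-7 + 7*(-4) + 7*F) + F) = F*((-7 - 28 + 7*F) + F) = F*((-35 + 7*F) + F) = F*(-35 + 8*F))
(28541 + 33362) + B(-88) = (28541 + 33362) - 88*(-35 + 8*(-88)) = 61903 - 88*(-35 - 704) = 61903 - 88*(-739) = 61903 + 65032 = 126935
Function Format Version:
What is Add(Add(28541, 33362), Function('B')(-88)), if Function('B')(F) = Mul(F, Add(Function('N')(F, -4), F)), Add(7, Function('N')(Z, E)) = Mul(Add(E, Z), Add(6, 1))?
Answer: 126935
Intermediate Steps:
Function('N')(Z, E) = Add(-7, Mul(7, E), Mul(7, Z)) (Function('N')(Z, E) = Add(-7, Mul(Add(E, Z), Add(6, 1))) = Add(-7, Mul(Add(E, Z), 7)) = Add(-7, Add(Mul(7, E), Mul(7, Z))) = Add(-7, Mul(7, E), Mul(7, Z)))
Function('B')(F) = Mul(F, Add(-35, Mul(8, F))) (Function('B')(F) = Mul(F, Add(Add(-7, Mul(7, -4), Mul(7, F)), F)) = Mul(F, Add(Add(-7, -28, Mul(7, F)), F)) = Mul(F, Add(Add(-35, Mul(7, F)), F)) = Mul(F, Add(-35, Mul(8, F))))
Add(Add(28541, 33362), Function('B')(-88)) = Add(Add(28541, 33362), Mul(-88, Add(-35, Mul(8, -88)))) = Add(61903, Mul(-88, Add(-35, -704))) = Add(61903, Mul(-88, -739)) = Add(61903, 65032) = 126935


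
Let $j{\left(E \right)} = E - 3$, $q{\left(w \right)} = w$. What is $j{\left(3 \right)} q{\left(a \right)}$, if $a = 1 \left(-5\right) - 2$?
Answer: $0$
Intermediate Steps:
$a = -7$ ($a = -5 - 2 = -7$)
$j{\left(E \right)} = -3 + E$
$j{\left(3 \right)} q{\left(a \right)} = \left(-3 + 3\right) \left(-7\right) = 0 \left(-7\right) = 0$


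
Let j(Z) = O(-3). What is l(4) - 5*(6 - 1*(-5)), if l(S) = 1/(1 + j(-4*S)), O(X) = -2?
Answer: -56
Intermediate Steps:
j(Z) = -2
l(S) = -1 (l(S) = 1/(1 - 2) = 1/(-1) = -1)
l(4) - 5*(6 - 1*(-5)) = -1 - 5*(6 - 1*(-5)) = -1 - 5*(6 + 5) = -1 - 5*11 = -1 - 55 = -56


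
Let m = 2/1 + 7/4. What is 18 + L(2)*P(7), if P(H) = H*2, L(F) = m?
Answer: 141/2 ≈ 70.500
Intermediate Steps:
m = 15/4 (m = 2*1 + 7*(¼) = 2 + 7/4 = 15/4 ≈ 3.7500)
L(F) = 15/4
P(H) = 2*H
18 + L(2)*P(7) = 18 + 15*(2*7)/4 = 18 + (15/4)*14 = 18 + 105/2 = 141/2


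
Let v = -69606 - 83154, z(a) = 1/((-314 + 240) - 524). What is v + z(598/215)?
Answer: -91350481/598 ≈ -1.5276e+5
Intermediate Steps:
z(a) = -1/598 (z(a) = 1/(-74 - 524) = 1/(-598) = -1/598)
v = -152760
v + z(598/215) = -152760 - 1/598 = -91350481/598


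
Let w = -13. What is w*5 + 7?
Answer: -58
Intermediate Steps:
w*5 + 7 = -13*5 + 7 = -65 + 7 = -58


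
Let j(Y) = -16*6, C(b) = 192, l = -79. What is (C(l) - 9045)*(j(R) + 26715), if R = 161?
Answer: -235658007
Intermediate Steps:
j(Y) = -96
(C(l) - 9045)*(j(R) + 26715) = (192 - 9045)*(-96 + 26715) = -8853*26619 = -235658007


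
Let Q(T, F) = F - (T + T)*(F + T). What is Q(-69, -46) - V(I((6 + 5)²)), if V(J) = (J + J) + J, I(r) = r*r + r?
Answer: -60202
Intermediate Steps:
Q(T, F) = F - 2*T*(F + T)
I(r) = r + r² (I(r) = r² + r = r + r²)
V(J) = 3*J (V(J) = 2*J + J = 3*J)
Q(-69, -46) - V(I((6 + 5)²)) = (-46 - 2*(-69)² - 2*(-46)*(-69)) - 3*(6 + 5)²*(1 + (6 + 5)²) = (-46 - 2*4761 - 6348) - 3*11²*(1 + 11²) = (-46 - 9522 - 6348) - 3*121*(1 + 121) = -15916 - 3*121*122 = -15916 - 3*14762 = -15916 - 1*44286 = -15916 - 44286 = -60202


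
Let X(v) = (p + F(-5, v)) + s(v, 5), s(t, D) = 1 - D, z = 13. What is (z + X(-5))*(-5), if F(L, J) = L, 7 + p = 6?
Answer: -15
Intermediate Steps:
p = -1 (p = -7 + 6 = -1)
X(v) = -10 (X(v) = (-1 - 5) + (1 - 1*5) = -6 + (1 - 5) = -6 - 4 = -10)
(z + X(-5))*(-5) = (13 - 10)*(-5) = 3*(-5) = -15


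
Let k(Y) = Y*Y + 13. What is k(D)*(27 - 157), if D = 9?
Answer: -12220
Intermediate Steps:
k(Y) = 13 + Y² (k(Y) = Y² + 13 = 13 + Y²)
k(D)*(27 - 157) = (13 + 9²)*(27 - 157) = (13 + 81)*(-130) = 94*(-130) = -12220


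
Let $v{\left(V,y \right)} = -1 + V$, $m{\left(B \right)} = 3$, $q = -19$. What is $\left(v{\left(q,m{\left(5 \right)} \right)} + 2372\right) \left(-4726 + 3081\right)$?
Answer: $-3869040$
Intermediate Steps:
$\left(v{\left(q,m{\left(5 \right)} \right)} + 2372\right) \left(-4726 + 3081\right) = \left(\left(-1 - 19\right) + 2372\right) \left(-4726 + 3081\right) = \left(-20 + 2372\right) \left(-1645\right) = 2352 \left(-1645\right) = -3869040$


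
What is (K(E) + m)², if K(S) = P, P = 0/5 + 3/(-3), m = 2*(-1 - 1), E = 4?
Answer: 25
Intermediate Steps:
m = -4 (m = 2*(-2) = -4)
P = -1 (P = 0*(⅕) + 3*(-⅓) = 0 - 1 = -1)
K(S) = -1
(K(E) + m)² = (-1 - 4)² = (-5)² = 25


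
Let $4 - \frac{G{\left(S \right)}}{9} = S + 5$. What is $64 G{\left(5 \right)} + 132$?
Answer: $-3324$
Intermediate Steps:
$G{\left(S \right)} = -9 - 9 S$ ($G{\left(S \right)} = 36 - 9 \left(S + 5\right) = 36 - 9 \left(5 + S\right) = 36 - \left(45 + 9 S\right) = -9 - 9 S$)
$64 G{\left(5 \right)} + 132 = 64 \left(-9 - 45\right) + 132 = 64 \left(-54\right) + 132 = -3456 + 132 = -3324$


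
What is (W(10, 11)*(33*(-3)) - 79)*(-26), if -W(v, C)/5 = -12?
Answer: 156494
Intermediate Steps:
W(v, C) = 60 (W(v, C) = -5*(-12) = 60)
(W(10, 11)*(33*(-3)) - 79)*(-26) = (60*(33*(-3)) - 79)*(-26) = (60*(-99) - 79)*(-26) = (-5940 - 79)*(-26) = -6019*(-26) = 156494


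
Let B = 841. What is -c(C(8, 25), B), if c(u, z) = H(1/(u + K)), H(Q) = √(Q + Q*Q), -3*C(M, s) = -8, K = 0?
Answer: -√33/8 ≈ -0.71807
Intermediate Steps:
C(M, s) = 8/3 (C(M, s) = -⅓*(-8) = 8/3)
H(Q) = √(Q + Q²)
c(u, z) = √((1 + 1/u)/u) (c(u, z) = √((1 + 1/(u + 0))/(u + 0)) = √((1 + 1/u)/u))
-c(C(8, 25), B) = -√((1 + 8/3)/(8/3)²) = -√((9/64)*(11/3)) = -√(33/64) = -√33/8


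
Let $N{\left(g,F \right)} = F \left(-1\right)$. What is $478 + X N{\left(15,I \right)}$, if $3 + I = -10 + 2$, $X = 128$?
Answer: $1886$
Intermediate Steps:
$I = -11$ ($I = -3 + \left(-10 + 2\right) = -3 - 8 = -11$)
$N{\left(g,F \right)} = - F$
$478 + X N{\left(15,I \right)} = 478 + 128 \left(\left(-1\right) \left(-11\right)\right) = 478 + 128 \cdot 11 = 478 + 1408 = 1886$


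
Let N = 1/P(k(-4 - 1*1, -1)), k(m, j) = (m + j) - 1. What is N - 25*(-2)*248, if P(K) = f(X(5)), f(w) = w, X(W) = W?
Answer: 62001/5 ≈ 12400.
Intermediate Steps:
k(m, j) = -1 + j + m (k(m, j) = (j + m) - 1 = -1 + j + m)
P(K) = 5
N = ⅕ (N = 1/5 = ⅕ ≈ 0.20000)
N - 25*(-2)*248 = ⅕ - 25*(-2)*248 = ⅕ + 50*248 = ⅕ + 12400 = 62001/5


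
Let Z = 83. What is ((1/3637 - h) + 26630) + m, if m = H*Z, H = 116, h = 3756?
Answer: 118209775/3637 ≈ 32502.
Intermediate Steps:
m = 9628 (m = 116*83 = 9628)
((1/3637 - h) + 26630) + m = ((1/3637 - 1*3756) + 26630) + 9628 = ((1/3637 - 3756) + 26630) + 9628 = (-13660571/3637 + 26630) + 9628 = 83192739/3637 + 9628 = 118209775/3637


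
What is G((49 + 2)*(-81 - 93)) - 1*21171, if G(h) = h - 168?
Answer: -30213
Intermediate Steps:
G(h) = -168 + h
G((49 + 2)*(-81 - 93)) - 1*21171 = (-168 + (49 + 2)*(-81 - 93)) - 1*21171 = (-168 + 51*(-174)) - 21171 = (-168 - 8874) - 21171 = -9042 - 21171 = -30213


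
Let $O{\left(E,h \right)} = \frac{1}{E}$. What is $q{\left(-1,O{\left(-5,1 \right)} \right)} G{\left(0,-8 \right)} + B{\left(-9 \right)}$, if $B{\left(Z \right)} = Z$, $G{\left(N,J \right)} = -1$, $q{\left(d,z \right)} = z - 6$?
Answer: $- \frac{14}{5} \approx -2.8$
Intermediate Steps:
$q{\left(d,z \right)} = -6 + z$
$q{\left(-1,O{\left(-5,1 \right)} \right)} G{\left(0,-8 \right)} + B{\left(-9 \right)} = \left(-6 + \frac{1}{-5}\right) \left(-1\right) - 9 = \left(-6 - \frac{1}{5}\right) \left(-1\right) - 9 = \left(- \frac{31}{5}\right) \left(-1\right) - 9 = \frac{31}{5} - 9 = - \frac{14}{5}$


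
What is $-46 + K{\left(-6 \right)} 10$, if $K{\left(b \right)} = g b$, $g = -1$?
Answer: $14$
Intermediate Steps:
$K{\left(b \right)} = - b$
$-46 + K{\left(-6 \right)} 10 = -46 + \left(-1\right) \left(-6\right) 10 = -46 + 6 \cdot 10 = -46 + 60 = 14$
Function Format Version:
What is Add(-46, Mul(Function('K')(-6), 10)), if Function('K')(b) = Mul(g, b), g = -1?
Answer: 14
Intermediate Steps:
Function('K')(b) = Mul(-1, b)
Add(-46, Mul(Function('K')(-6), 10)) = Add(-46, Mul(Mul(-1, -6), 10)) = Add(-46, Mul(6, 10)) = Add(-46, 60) = 14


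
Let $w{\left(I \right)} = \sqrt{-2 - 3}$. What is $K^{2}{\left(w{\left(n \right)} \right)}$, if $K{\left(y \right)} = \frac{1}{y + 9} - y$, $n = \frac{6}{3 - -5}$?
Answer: $\frac{9 \left(- 12 \sqrt{5} + 41 i\right)}{2 \left(- 38 i + 9 \sqrt{5}\right)} \approx -5.106 - 0.47346 i$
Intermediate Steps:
$n = \frac{3}{4}$ ($n = \frac{6}{3 + 5} = \frac{6}{8} = 6 \cdot \frac{1}{8} = \frac{3}{4} \approx 0.75$)
$w{\left(I \right)} = i \sqrt{5}$ ($w{\left(I \right)} = \sqrt{-5} = i \sqrt{5}$)
$K{\left(y \right)} = \frac{1}{9 + y} - y$
$K^{2}{\left(w{\left(n \right)} \right)} = \left(\frac{1 - \left(i \sqrt{5}\right)^{2} - 9 i \sqrt{5}}{9 + i \sqrt{5}}\right)^{2} = \left(\frac{1 - -5 - 9 i \sqrt{5}}{9 + i \sqrt{5}}\right)^{2} = \left(\frac{1 + 5 - 9 i \sqrt{5}}{9 + i \sqrt{5}}\right)^{2} = \left(\frac{6 - 9 i \sqrt{5}}{9 + i \sqrt{5}}\right)^{2} = \frac{\left(6 - 9 i \sqrt{5}\right)^{2}}{\left(9 + i \sqrt{5}\right)^{2}}$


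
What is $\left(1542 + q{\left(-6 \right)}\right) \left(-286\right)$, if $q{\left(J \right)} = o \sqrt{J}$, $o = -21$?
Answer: $-441012 + 6006 i \sqrt{6} \approx -4.4101 \cdot 10^{5} + 14712.0 i$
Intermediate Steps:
$q{\left(J \right)} = - 21 \sqrt{J}$
$\left(1542 + q{\left(-6 \right)}\right) \left(-286\right) = \left(1542 - 21 \sqrt{-6}\right) \left(-286\right) = \left(1542 - 21 i \sqrt{6}\right) \left(-286\right) = -441012 + 6006 i \sqrt{6}$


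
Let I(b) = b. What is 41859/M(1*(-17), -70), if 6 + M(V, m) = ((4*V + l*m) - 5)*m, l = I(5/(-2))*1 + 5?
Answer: 41859/17354 ≈ 2.4121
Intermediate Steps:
l = 5/2 (l = (5/(-2))*1 + 5 = (5*(-1/2))*1 + 5 = -5/2*1 + 5 = -5/2 + 5 = 5/2 ≈ 2.5000)
M(V, m) = -6 + m*(-5 + 4*V + 5*m/2) (M(V, m) = -6 + ((4*V + 5*m/2) - 5)*m = -6 + (-5 + 4*V + 5*m/2)*m = -6 + m*(-5 + 4*V + 5*m/2))
41859/M(1*(-17), -70) = 41859/(-6 - 5*(-70) + (5/2)*(-70)**2 + 4*(1*(-17))*(-70)) = 41859/(-6 + 350 + (5/2)*4900 + 4*(-17)*(-70)) = 41859/(-6 + 350 + 12250 + 4760) = 41859/17354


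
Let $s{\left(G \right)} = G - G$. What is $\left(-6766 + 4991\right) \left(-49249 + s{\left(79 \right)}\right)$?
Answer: $87416975$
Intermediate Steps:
$s{\left(G \right)} = 0$
$\left(-6766 + 4991\right) \left(-49249 + s{\left(79 \right)}\right) = \left(-6766 + 4991\right) \left(-49249 + 0\right) = \left(-1775\right) \left(-49249\right) = 87416975$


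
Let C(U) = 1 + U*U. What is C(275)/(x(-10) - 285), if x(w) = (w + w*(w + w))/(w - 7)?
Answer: -1285642/5035 ≈ -255.34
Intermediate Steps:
x(w) = (w + 2*w²)/(-7 + w) (x(w) = (w + w*(2*w))/(-7 + w) = (w + 2*w²)/(-7 + w))
C(U) = 1 + U²
C(275)/(x(-10) - 285) = (1 + 275²)/(-10*(1 + 2*(-10))/(-7 - 10) - 285) = (1 + 75625)/(-10*(1 - 20)/(-17) - 57*5) = 75626/(-10*(-1/17)*(-19) - 285) = 75626/(-190/17 - 285) = 75626/(-5035/17) = 75626*(-17/5035) = -1285642/5035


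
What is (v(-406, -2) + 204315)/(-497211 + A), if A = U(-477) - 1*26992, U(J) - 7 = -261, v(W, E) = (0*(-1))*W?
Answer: -68105/174819 ≈ -0.38957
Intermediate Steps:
v(W, E) = 0 (v(W, E) = 0*W = 0)
U(J) = -254 (U(J) = 7 - 261 = -254)
A = -27246 (A = -254 - 1*26992 = -254 - 26992 = -27246)
(v(-406, -2) + 204315)/(-497211 + A) = (0 + 204315)/(-497211 - 27246) = 204315/(-524457) = 204315*(-1/524457) = -68105/174819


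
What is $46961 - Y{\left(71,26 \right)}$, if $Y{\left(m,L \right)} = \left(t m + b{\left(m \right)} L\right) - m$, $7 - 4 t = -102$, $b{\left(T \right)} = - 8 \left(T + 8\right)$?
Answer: $\frac{246117}{4} \approx 61529.0$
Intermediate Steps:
$b{\left(T \right)} = -64 - 8 T$ ($b{\left(T \right)} = - 8 \left(8 + T\right) = -64 - 8 T$)
$t = \frac{109}{4}$ ($t = \frac{7}{4} - - \frac{51}{2} = \frac{7}{4} + \frac{51}{2} = \frac{109}{4} \approx 27.25$)
$Y{\left(m,L \right)} = \frac{105 m}{4} + L \left(-64 - 8 m\right)$ ($Y{\left(m,L \right)} = \left(\frac{109 m}{4} + \left(-64 - 8 m\right) L\right) - m = \left(\frac{109 m}{4} + L \left(-64 - 8 m\right)\right) - m = \frac{105 m}{4} + L \left(-64 - 8 m\right)$)
$46961 - Y{\left(71,26 \right)} = 46961 - \left(\frac{105}{4} \cdot 71 - 208 \left(8 + 71\right)\right) = 46961 - \left(\frac{7455}{4} - 208 \cdot 79\right) = 46961 - \left(\frac{7455}{4} - 16432\right) = 46961 - - \frac{58273}{4} = 46961 + \frac{58273}{4} = \frac{246117}{4}$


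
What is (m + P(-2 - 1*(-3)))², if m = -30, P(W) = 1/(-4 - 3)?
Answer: 44521/49 ≈ 908.59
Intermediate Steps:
P(W) = -⅐ (P(W) = 1/(-7) = -⅐)
(m + P(-2 - 1*(-3)))² = (-30 - ⅐)² = (-211/7)² = 44521/49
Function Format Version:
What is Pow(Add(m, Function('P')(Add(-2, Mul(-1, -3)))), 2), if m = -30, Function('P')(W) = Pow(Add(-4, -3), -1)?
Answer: Rational(44521, 49) ≈ 908.59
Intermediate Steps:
Function('P')(W) = Rational(-1, 7) (Function('P')(W) = Pow(-7, -1) = Rational(-1, 7))
Pow(Add(m, Function('P')(Add(-2, Mul(-1, -3)))), 2) = Pow(Add(-30, Rational(-1, 7)), 2) = Pow(Rational(-211, 7), 2) = Rational(44521, 49)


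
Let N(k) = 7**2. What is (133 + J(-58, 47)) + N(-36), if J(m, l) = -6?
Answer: 176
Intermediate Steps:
N(k) = 49
(133 + J(-58, 47)) + N(-36) = (133 - 6) + 49 = 127 + 49 = 176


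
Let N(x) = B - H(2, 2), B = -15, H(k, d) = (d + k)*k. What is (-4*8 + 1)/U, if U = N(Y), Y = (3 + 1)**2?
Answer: 31/23 ≈ 1.3478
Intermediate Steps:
H(k, d) = k*(d + k)
Y = 16 (Y = 4**2 = 16)
N(x) = -23 (N(x) = -15 - 2*(2 + 2) = -15 - 2*4 = -15 - 1*8 = -15 - 8 = -23)
U = -23
(-4*8 + 1)/U = (-4*8 + 1)/(-23) = (-32 + 1)*(-1/23) = -31*(-1/23) = 31/23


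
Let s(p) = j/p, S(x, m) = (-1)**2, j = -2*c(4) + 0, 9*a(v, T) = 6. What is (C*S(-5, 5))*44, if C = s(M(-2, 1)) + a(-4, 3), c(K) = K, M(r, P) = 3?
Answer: -88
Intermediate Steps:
a(v, T) = 2/3 (a(v, T) = (1/9)*6 = 2/3)
j = -8 (j = -2*4 + 0 = -8 + 0 = -8)
S(x, m) = 1
s(p) = -8/p
C = -2 (C = -8/3 + 2/3 = -2)
(C*S(-5, 5))*44 = -2*1*44 = -2*44 = -88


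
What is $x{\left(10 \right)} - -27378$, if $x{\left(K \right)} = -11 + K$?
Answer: $27377$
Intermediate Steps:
$x{\left(10 \right)} - -27378 = \left(-11 + 10\right) - -27378 = -1 + 27378 = 27377$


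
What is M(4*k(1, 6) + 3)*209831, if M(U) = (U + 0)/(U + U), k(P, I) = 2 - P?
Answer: 209831/2 ≈ 1.0492e+5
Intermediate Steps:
M(U) = ½ (M(U) = U/((2*U)) = U*(1/(2*U)) = ½)
M(4*k(1, 6) + 3)*209831 = (½)*209831 = 209831/2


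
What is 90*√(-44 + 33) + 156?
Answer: 156 + 90*I*√11 ≈ 156.0 + 298.5*I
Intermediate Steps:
90*√(-44 + 33) + 156 = 90*√(-11) + 156 = 90*(I*√11) + 156 = 90*I*√11 + 156 = 156 + 90*I*√11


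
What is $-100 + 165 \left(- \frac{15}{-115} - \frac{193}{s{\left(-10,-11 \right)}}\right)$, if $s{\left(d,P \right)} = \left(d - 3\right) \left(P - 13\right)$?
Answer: $- \frac{431865}{2392} \approx -180.55$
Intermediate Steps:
$s{\left(d,P \right)} = \left(-13 + P\right) \left(-3 + d\right)$ ($s{\left(d,P \right)} = \left(-3 + d\right) \left(-13 + P\right) = \left(-13 + P\right) \left(-3 + d\right)$)
$-100 + 165 \left(- \frac{15}{-115} - \frac{193}{s{\left(-10,-11 \right)}}\right) = -100 + 165 \left(- \frac{15}{-115} - \frac{193}{39 - -130 - -33 - -110}\right) = -100 + 165 \left(\left(-15\right) \left(- \frac{1}{115}\right) - \frac{193}{39 + 130 + 33 + 110}\right) = -100 + 165 \left(\frac{3}{23} - \frac{193}{312}\right) = -100 + 165 \left(- \frac{3503}{7176}\right) = -100 - \frac{192665}{2392} = - \frac{431865}{2392}$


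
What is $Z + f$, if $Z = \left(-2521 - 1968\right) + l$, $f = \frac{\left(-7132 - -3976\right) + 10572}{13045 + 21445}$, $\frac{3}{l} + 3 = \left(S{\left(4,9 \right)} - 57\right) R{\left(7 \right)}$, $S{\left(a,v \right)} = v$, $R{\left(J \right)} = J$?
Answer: $- \frac{8747245206}{1948685} \approx -4488.8$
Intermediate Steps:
$l = - \frac{1}{113}$ ($l = \frac{3}{-3 + \left(9 - 57\right) 7} = \frac{3}{-3 - 336} = \frac{3}{-339} = 3 \left(- \frac{1}{339}\right) = - \frac{1}{113} \approx -0.0088496$)
$f = \frac{3708}{17245}$ ($f = \frac{\left(-7132 + 3976\right) + 10572}{34490} = \left(-3156 + 10572\right) \frac{1}{34490} = 7416 \cdot \frac{1}{34490} = \frac{3708}{17245} \approx 0.21502$)
$Z = - \frac{507258}{113}$ ($Z = \left(-2521 - 1968\right) - \frac{1}{113} = -4489 - \frac{1}{113} = - \frac{507258}{113} \approx -4489.0$)
$Z + f = - \frac{507258}{113} + \frac{3708}{17245} = - \frac{8747245206}{1948685}$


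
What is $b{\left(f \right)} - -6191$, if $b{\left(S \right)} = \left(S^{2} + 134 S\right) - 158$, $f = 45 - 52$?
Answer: $5144$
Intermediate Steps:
$f = -7$ ($f = 45 - 52 = -7$)
$b{\left(S \right)} = -158 + S^{2} + 134 S$
$b{\left(f \right)} - -6191 = \left(-158 + \left(-7\right)^{2} + 134 \left(-7\right)\right) - -6191 = \left(-158 + 49 - 938\right) + 6191 = -1047 + 6191 = 5144$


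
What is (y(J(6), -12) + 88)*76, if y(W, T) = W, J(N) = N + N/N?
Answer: 7220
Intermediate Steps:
J(N) = 1 + N (J(N) = N + 1 = 1 + N)
(y(J(6), -12) + 88)*76 = ((1 + 6) + 88)*76 = (7 + 88)*76 = 95*76 = 7220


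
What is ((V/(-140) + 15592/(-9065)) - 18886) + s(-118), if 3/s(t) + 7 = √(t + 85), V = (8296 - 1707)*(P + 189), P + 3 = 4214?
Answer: -167970899489/743330 - 3*I*√33/82 ≈ -2.2597e+5 - 0.21017*I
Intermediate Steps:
P = 4211 (P = -3 + 4214 = 4211)
V = 28991600 (V = (8296 - 1707)*(4211 + 189) = 6589*4400 = 28991600)
s(t) = 3/(-7 + √(85 + t)) (s(t) = 3/(-7 + √(t + 85)) = 3/(-7 + √(85 + t)))
((V/(-140) + 15592/(-9065)) - 18886) + s(-118) = ((28991600/(-140) + 15592/(-9065)) - 18886) + 3/(-7 + √(85 - 118)) = ((28991600*(-1/140) + 15592*(-1/9065)) - 18886) + 3/(-7 + √(-33)) = ((-1449580/7 - 15592/9065) - 18886) + 3/(-7 + I*√33) = (-1877221692/9065 - 18886) + 3/(-7 + I*√33) = -2048423282/9065 + 3/(-7 + I*√33)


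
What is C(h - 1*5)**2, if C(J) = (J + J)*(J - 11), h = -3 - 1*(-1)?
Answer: 63504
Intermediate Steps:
h = -2 (h = -3 + 1 = -2)
C(J) = 2*J*(-11 + J) (C(J) = (2*J)*(-11 + J) = 2*J*(-11 + J))
C(h - 1*5)**2 = (2*(-2 - 1*5)*(-11 + (-2 - 1*5)))**2 = (2*(-2 - 5)*(-11 + (-2 - 5)))**2 = (2*(-7)*(-11 - 7))**2 = (2*(-7)*(-18))**2 = 252**2 = 63504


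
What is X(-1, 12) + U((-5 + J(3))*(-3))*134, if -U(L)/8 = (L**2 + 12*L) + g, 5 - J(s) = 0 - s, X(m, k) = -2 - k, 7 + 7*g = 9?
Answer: 200366/7 ≈ 28624.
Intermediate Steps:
g = 2/7 (g = -1 + (1/7)*9 = -1 + 9/7 = 2/7 ≈ 0.28571)
J(s) = 5 + s (J(s) = 5 - (0 - s) = 5 - (-1)*s = 5 + s)
U(L) = -16/7 - 96*L - 8*L**2 (U(L) = -8*((L**2 + 12*L) + 2/7) = -8*(2/7 + L**2 + 12*L) = -16/7 - 96*L - 8*L**2)
X(-1, 12) + U((-5 + J(3))*(-3))*134 = (-2 - 1*12) + (-16/7 - 96*(-5 + (5 + 3))*(-3) - 8*9*(-5 + (5 + 3))**2)*134 = (-2 - 12) + (-16/7 - 96*(-5 + 8)*(-3) - 8*9*(-5 + 8)**2)*134 = -14 + (-16/7 - 288*(-3) - 8*(3*(-3))**2)*134 = -14 + (-16/7 - 96*(-9) - 8*(-9)**2)*134 = -14 + (-16/7 + 864 - 8*81)*134 = -14 + (-16/7 + 864 - 648)*134 = -14 + (1496/7)*134 = -14 + 200464/7 = 200366/7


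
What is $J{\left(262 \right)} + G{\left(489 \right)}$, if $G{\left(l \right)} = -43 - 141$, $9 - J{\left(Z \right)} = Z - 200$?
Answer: $-237$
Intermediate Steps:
$J{\left(Z \right)} = 209 - Z$ ($J{\left(Z \right)} = 9 - \left(Z - 200\right) = 9 - \left(-200 + Z\right) = 209 - Z$)
$G{\left(l \right)} = -184$ ($G{\left(l \right)} = -43 - 141 = -184$)
$J{\left(262 \right)} + G{\left(489 \right)} = \left(209 - 262\right) - 184 = -53 - 184 = -237$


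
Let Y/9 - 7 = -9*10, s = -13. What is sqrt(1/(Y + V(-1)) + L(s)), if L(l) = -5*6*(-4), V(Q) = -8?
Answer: sqrt(68402245)/755 ≈ 10.954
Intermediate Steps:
Y = -747 (Y = 63 + 9*(-9*10) = 63 + 9*(-90) = 63 - 810 = -747)
L(l) = 120 (L(l) = -30*(-4) = 120)
sqrt(1/(Y + V(-1)) + L(s)) = sqrt(1/(-747 - 8) + 120) = sqrt(1/(-755) + 120) = sqrt(-1/755 + 120) = sqrt(90599/755) = sqrt(68402245)/755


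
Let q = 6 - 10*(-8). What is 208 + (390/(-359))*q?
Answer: 41132/359 ≈ 114.57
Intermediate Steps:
q = 86 (q = 6 + 80 = 86)
208 + (390/(-359))*q = 208 + (390/(-359))*86 = 208 + (390*(-1/359))*86 = 208 - 390/359*86 = 208 - 33540/359 = 41132/359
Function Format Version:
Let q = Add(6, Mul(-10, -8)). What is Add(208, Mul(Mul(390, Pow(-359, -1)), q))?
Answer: Rational(41132, 359) ≈ 114.57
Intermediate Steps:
q = 86 (q = Add(6, 80) = 86)
Add(208, Mul(Mul(390, Pow(-359, -1)), q)) = Add(208, Mul(Mul(390, Pow(-359, -1)), 86)) = Add(208, Mul(Mul(390, Rational(-1, 359)), 86)) = Add(208, Mul(Rational(-390, 359), 86)) = Add(208, Rational(-33540, 359)) = Rational(41132, 359)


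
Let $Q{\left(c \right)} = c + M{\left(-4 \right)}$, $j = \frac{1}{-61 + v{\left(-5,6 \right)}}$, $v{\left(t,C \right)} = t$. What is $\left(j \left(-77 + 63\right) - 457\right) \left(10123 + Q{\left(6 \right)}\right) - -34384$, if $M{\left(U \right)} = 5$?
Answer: $- \frac{50541748}{11} \approx -4.5947 \cdot 10^{6}$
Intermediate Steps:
$j = - \frac{1}{66}$ ($j = \frac{1}{-61 - 5} = \frac{1}{-66} = - \frac{1}{66} \approx -0.015152$)
$Q{\left(c \right)} = 5 + c$ ($Q{\left(c \right)} = c + 5 = 5 + c$)
$\left(j \left(-77 + 63\right) - 457\right) \left(10123 + Q{\left(6 \right)}\right) - -34384 = \left(- \frac{-77 + 63}{66} - 457\right) \left(10123 + \left(5 + 6\right)\right) - -34384 = \left(\left(- \frac{1}{66}\right) \left(-14\right) - 457\right) \left(10123 + 11\right) + 34384 = \left(\frac{7}{33} - 457\right) 10134 + 34384 = \left(- \frac{15074}{33}\right) 10134 + 34384 = - \frac{50919972}{11} + 34384 = - \frac{50541748}{11}$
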